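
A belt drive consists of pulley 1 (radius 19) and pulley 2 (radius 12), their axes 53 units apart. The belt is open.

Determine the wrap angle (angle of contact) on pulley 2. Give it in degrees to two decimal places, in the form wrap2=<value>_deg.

open belt: β = asin((r2−r1)/C) = asin(-7/53) = -7.5895°
wrap1 = π − 2β = 195.1791°
wrap2 = π + 2β = 164.8209°

wrap2=164.82_deg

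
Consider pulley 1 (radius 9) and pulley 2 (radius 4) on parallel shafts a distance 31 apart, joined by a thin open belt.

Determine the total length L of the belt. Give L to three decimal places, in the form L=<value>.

L=103.649

open belt: β = asin((r2−r1)/C) = asin(-5/31) = -9.2818°
wrap1 = π − 2β = 198.5636°
wrap2 = π + 2β = 161.4364°
tangent length = C·cosβ = 30.5941
L = r1·wrap1 + r2·wrap2 + 2·C·cosβ = 9·3.4656 + 4·2.8176 + 2·30.5941 = 103.6489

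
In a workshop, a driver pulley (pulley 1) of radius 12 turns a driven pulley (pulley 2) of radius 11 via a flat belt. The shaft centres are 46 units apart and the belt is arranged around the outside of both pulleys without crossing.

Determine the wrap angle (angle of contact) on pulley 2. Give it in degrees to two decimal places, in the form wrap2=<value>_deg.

open belt: β = asin((r2−r1)/C) = asin(-1/46) = -1.2457°
wrap1 = π − 2β = 182.4913°
wrap2 = π + 2β = 177.5087°

wrap2=177.51_deg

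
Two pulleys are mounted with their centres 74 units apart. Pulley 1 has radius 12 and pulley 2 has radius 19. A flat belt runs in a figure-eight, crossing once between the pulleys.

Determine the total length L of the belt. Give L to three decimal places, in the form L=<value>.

L=258.577

crossed belt: β = asin((r1+r2)/C) = asin(31/74) = 24.7664°
wrap1 = wrap2 = π + 2β = 229.5327°
tangent length = C·cosβ = 67.1937
L = (r1+r2)·wrap + 2·C·cosβ = 31·4.0061 + 2·67.1937 = 258.5766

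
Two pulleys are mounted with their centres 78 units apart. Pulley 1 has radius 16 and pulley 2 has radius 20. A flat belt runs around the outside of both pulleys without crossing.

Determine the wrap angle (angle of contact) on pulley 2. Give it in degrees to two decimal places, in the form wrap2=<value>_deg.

wrap2=185.88_deg

open belt: β = asin((r2−r1)/C) = asin(4/78) = 2.9395°
wrap1 = π − 2β = 174.1209°
wrap2 = π + 2β = 185.8791°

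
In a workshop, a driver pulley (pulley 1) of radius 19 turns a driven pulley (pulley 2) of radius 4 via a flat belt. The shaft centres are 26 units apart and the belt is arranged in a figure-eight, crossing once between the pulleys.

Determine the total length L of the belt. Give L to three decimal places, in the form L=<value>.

crossed belt: β = asin((r1+r2)/C) = asin(23/26) = 62.2042°
wrap1 = wrap2 = π + 2β = 304.4085°
tangent length = C·cosβ = 12.1244
L = (r1+r2)·wrap + 2·C·cosβ = 23·5.3129 + 2·12.1244 = 146.4461

L=146.446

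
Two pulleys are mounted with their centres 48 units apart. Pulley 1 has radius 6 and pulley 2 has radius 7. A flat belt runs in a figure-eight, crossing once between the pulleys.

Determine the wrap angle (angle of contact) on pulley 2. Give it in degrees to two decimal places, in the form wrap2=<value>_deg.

wrap2=211.43_deg

crossed belt: β = asin((r1+r2)/C) = asin(13/48) = 15.7139°
wrap1 = wrap2 = π + 2β = 211.4277°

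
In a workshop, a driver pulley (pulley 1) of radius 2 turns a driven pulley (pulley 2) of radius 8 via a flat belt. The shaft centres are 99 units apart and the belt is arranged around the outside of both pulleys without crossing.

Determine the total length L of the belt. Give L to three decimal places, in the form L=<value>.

L=229.780

open belt: β = asin((r2−r1)/C) = asin(6/99) = 3.4746°
wrap1 = π − 2β = 173.0508°
wrap2 = π + 2β = 186.9492°
tangent length = C·cosβ = 98.8180
L = r1·wrap1 + r2·wrap2 + 2·C·cosβ = 2·3.0203 + 8·3.2629 + 2·98.8180 = 229.7797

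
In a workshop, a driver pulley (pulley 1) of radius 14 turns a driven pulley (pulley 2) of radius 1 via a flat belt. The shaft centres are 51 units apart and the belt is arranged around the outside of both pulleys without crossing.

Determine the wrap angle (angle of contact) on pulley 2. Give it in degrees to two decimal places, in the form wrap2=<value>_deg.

open belt: β = asin((r2−r1)/C) = asin(-13/51) = -14.7678°
wrap1 = π − 2β = 209.5356°
wrap2 = π + 2β = 150.4644°

wrap2=150.46_deg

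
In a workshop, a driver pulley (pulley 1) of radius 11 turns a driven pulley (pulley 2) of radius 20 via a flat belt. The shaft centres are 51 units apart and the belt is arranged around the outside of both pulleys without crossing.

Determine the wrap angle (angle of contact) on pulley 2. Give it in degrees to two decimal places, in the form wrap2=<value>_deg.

wrap2=200.33_deg

open belt: β = asin((r2−r1)/C) = asin(9/51) = 10.1642°
wrap1 = π − 2β = 159.6715°
wrap2 = π + 2β = 200.3285°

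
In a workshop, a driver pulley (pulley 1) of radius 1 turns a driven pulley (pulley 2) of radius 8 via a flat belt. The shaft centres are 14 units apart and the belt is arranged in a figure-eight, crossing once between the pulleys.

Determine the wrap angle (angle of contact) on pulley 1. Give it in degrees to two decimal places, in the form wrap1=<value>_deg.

wrap1=260.01_deg

crossed belt: β = asin((r1+r2)/C) = asin(9/14) = 40.0052°
wrap1 = wrap2 = π + 2β = 260.0104°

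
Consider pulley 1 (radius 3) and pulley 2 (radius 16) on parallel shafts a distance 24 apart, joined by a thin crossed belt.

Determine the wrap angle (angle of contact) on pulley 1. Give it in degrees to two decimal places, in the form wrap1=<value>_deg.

wrap1=284.68_deg

crossed belt: β = asin((r1+r2)/C) = asin(19/24) = 52.3415°
wrap1 = wrap2 = π + 2β = 284.6831°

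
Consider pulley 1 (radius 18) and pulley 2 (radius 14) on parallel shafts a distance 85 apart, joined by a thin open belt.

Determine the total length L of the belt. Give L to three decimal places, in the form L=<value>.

L=270.719

open belt: β = asin((r2−r1)/C) = asin(-4/85) = -2.6973°
wrap1 = π − 2β = 185.3945°
wrap2 = π + 2β = 174.6055°
tangent length = C·cosβ = 84.9058
L = r1·wrap1 + r2·wrap2 + 2·C·cosβ = 18·3.2357 + 14·3.0474 + 2·84.9058 = 270.7192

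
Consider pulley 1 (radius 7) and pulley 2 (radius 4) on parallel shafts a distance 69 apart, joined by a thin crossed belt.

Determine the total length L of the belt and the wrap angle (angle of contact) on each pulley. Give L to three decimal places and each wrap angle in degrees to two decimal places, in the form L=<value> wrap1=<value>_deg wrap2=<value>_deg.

L=174.315 wrap1=198.35_deg wrap2=198.35_deg

crossed belt: β = asin((r1+r2)/C) = asin(11/69) = 9.1732°
wrap1 = wrap2 = π + 2β = 198.3465°
tangent length = C·cosβ = 68.1175
L = (r1+r2)·wrap + 2·C·cosβ = 11·3.4618 + 2·68.1175 = 174.3149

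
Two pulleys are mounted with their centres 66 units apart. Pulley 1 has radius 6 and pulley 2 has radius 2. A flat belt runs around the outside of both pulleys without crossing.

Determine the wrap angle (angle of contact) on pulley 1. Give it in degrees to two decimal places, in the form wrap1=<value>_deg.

open belt: β = asin((r2−r1)/C) = asin(-4/66) = -3.4746°
wrap1 = π − 2β = 186.9492°
wrap2 = π + 2β = 173.0508°

wrap1=186.95_deg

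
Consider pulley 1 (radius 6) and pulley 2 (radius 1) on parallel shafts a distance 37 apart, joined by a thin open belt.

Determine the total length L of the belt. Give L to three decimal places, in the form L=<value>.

L=96.668

open belt: β = asin((r2−r1)/C) = asin(-5/37) = -7.7664°
wrap1 = π − 2β = 195.5329°
wrap2 = π + 2β = 164.4671°
tangent length = C·cosβ = 36.6606
L = r1·wrap1 + r2·wrap2 + 2·C·cosβ = 6·3.4127 + 1·2.8705 + 2·36.6606 = 96.6679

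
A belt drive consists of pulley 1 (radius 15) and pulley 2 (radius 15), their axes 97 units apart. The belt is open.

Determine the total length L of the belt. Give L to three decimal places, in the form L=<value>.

L=288.248

open belt: β = asin((r2−r1)/C) = asin(0/97) = 0.0000°
wrap1 = π − 2β = 180.0000°
wrap2 = π + 2β = 180.0000°
tangent length = C·cosβ = 97.0000
L = r1·wrap1 + r2·wrap2 + 2·C·cosβ = 15·3.1416 + 15·3.1416 + 2·97.0000 = 288.2478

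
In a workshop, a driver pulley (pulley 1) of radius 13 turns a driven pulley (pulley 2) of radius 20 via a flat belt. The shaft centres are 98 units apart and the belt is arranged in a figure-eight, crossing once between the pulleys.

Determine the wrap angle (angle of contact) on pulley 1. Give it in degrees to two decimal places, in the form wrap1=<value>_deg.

crossed belt: β = asin((r1+r2)/C) = asin(33/98) = 19.6781°
wrap1 = wrap2 = π + 2β = 219.3561°

wrap1=219.36_deg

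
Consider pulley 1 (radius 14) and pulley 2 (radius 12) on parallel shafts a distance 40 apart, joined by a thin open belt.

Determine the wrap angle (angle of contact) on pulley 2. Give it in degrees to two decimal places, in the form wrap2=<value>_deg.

open belt: β = asin((r2−r1)/C) = asin(-2/40) = -2.8660°
wrap1 = π − 2β = 185.7320°
wrap2 = π + 2β = 174.2680°

wrap2=174.27_deg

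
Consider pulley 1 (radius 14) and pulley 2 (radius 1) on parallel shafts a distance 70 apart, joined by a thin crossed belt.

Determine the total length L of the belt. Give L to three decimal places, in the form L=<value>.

crossed belt: β = asin((r1+r2)/C) = asin(15/70) = 12.3736°
wrap1 = wrap2 = π + 2β = 204.7473°
tangent length = C·cosβ = 68.3740
L = (r1+r2)·wrap + 2·C·cosβ = 15·3.5735 + 2·68.3740 = 190.3506

L=190.351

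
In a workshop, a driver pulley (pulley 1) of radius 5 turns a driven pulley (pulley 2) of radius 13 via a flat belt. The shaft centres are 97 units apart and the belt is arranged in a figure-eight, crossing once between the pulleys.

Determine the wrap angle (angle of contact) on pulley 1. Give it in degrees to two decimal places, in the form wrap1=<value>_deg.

crossed belt: β = asin((r1+r2)/C) = asin(18/97) = 10.6942°
wrap1 = wrap2 = π + 2β = 201.3884°

wrap1=201.39_deg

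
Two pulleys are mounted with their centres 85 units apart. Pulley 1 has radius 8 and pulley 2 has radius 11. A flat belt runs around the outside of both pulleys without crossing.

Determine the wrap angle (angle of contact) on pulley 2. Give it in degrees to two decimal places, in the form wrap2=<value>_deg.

open belt: β = asin((r2−r1)/C) = asin(3/85) = 2.0226°
wrap1 = π − 2β = 175.9548°
wrap2 = π + 2β = 184.0452°

wrap2=184.05_deg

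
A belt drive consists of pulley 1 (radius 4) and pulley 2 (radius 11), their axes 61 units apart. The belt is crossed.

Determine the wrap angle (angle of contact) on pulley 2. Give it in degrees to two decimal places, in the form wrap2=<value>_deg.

wrap2=208.47_deg

crossed belt: β = asin((r1+r2)/C) = asin(15/61) = 14.2351°
wrap1 = wrap2 = π + 2β = 208.4702°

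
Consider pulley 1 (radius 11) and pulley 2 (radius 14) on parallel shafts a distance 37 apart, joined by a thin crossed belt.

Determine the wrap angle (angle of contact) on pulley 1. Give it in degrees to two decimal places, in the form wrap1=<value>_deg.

wrap1=265.01_deg

crossed belt: β = asin((r1+r2)/C) = asin(25/37) = 42.5066°
wrap1 = wrap2 = π + 2β = 265.0133°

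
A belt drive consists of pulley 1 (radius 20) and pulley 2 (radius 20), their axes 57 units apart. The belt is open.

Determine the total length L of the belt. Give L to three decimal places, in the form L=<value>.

open belt: β = asin((r2−r1)/C) = asin(0/57) = 0.0000°
wrap1 = π − 2β = 180.0000°
wrap2 = π + 2β = 180.0000°
tangent length = C·cosβ = 57.0000
L = r1·wrap1 + r2·wrap2 + 2·C·cosβ = 20·3.1416 + 20·3.1416 + 2·57.0000 = 239.6637

L=239.664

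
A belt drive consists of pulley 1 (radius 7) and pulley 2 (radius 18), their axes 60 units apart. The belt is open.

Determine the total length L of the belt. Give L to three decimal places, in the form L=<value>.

open belt: β = asin((r2−r1)/C) = asin(11/60) = 10.5640°
wrap1 = π − 2β = 158.8720°
wrap2 = π + 2β = 201.1280°
tangent length = C·cosβ = 58.9830
L = r1·wrap1 + r2·wrap2 + 2·C·cosβ = 7·2.7728 + 18·3.5103 + 2·58.9830 = 200.5622

L=200.562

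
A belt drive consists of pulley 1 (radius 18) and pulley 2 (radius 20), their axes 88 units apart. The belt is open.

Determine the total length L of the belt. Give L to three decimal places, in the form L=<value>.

open belt: β = asin((r2−r1)/C) = asin(2/88) = 1.3023°
wrap1 = π − 2β = 177.3954°
wrap2 = π + 2β = 182.6046°
tangent length = C·cosβ = 87.9773
L = r1·wrap1 + r2·wrap2 + 2·C·cosβ = 18·3.0961 + 20·3.1871 + 2·87.9773 = 295.4260

L=295.426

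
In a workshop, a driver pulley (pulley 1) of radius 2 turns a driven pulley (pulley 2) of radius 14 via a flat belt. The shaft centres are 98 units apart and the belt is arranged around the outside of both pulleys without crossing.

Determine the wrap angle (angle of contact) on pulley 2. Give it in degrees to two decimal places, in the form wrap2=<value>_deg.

wrap2=194.07_deg

open belt: β = asin((r2−r1)/C) = asin(12/98) = 7.0335°
wrap1 = π − 2β = 165.9331°
wrap2 = π + 2β = 194.0669°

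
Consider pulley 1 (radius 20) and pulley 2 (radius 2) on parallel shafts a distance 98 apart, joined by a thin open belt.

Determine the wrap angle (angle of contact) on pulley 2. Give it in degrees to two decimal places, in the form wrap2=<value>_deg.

wrap2=158.83_deg

open belt: β = asin((r2−r1)/C) = asin(-18/98) = -10.5838°
wrap1 = π − 2β = 201.1676°
wrap2 = π + 2β = 158.8324°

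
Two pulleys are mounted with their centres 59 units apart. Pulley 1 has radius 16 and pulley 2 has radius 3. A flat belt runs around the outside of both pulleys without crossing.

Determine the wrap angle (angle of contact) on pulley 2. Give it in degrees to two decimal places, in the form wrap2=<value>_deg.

wrap2=154.54_deg

open belt: β = asin((r2−r1)/C) = asin(-13/59) = -12.7289°
wrap1 = π − 2β = 205.4579°
wrap2 = π + 2β = 154.5421°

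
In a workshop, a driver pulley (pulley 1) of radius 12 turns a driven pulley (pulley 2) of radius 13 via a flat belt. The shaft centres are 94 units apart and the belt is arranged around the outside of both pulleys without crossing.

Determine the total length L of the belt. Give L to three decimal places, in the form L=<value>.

L=266.550

open belt: β = asin((r2−r1)/C) = asin(1/94) = 0.6095°
wrap1 = π − 2β = 178.7809°
wrap2 = π + 2β = 181.2191°
tangent length = C·cosβ = 93.9947
L = r1·wrap1 + r2·wrap2 + 2·C·cosβ = 12·3.1203 + 13·3.1629 + 2·93.9947 = 266.5505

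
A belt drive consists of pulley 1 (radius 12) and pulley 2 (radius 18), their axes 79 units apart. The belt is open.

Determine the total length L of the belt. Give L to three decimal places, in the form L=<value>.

L=252.704

open belt: β = asin((r2−r1)/C) = asin(6/79) = 4.3558°
wrap1 = π − 2β = 171.2885°
wrap2 = π + 2β = 188.7115°
tangent length = C·cosβ = 78.7718
L = r1·wrap1 + r2·wrap2 + 2·C·cosβ = 12·2.9895 + 18·3.2936 + 2·78.7718 = 252.7037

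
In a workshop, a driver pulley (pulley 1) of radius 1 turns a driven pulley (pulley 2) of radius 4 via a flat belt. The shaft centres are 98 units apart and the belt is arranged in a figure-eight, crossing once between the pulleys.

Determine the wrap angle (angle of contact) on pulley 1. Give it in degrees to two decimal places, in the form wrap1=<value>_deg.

crossed belt: β = asin((r1+r2)/C) = asin(5/98) = 2.9245°
wrap1 = wrap2 = π + 2β = 185.8490°

wrap1=185.85_deg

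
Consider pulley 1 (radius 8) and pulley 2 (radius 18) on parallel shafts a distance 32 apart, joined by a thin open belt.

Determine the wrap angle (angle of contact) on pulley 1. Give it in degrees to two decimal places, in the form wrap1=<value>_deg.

wrap1=143.58_deg

open belt: β = asin((r2−r1)/C) = asin(10/32) = 18.2100°
wrap1 = π − 2β = 143.5801°
wrap2 = π + 2β = 216.4199°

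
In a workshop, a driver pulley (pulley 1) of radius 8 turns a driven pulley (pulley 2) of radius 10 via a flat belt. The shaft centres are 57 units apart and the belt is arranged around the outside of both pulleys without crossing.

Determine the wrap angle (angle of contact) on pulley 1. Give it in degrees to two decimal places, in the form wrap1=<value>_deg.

wrap1=175.98_deg

open belt: β = asin((r2−r1)/C) = asin(2/57) = 2.0108°
wrap1 = π − 2β = 175.9784°
wrap2 = π + 2β = 184.0216°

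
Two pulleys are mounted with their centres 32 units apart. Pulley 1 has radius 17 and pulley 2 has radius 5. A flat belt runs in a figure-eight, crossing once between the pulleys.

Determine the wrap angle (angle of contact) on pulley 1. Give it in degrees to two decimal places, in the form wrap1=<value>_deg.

wrap1=266.87_deg

crossed belt: β = asin((r1+r2)/C) = asin(22/32) = 43.4325°
wrap1 = wrap2 = π + 2β = 266.8651°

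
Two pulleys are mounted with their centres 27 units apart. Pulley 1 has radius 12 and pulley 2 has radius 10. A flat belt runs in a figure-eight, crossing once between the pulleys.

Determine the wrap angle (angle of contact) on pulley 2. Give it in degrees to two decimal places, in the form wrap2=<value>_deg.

crossed belt: β = asin((r1+r2)/C) = asin(22/27) = 54.5691°
wrap1 = wrap2 = π + 2β = 289.1381°

wrap2=289.14_deg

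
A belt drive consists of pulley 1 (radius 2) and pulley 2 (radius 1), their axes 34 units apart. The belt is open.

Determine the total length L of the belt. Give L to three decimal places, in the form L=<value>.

open belt: β = asin((r2−r1)/C) = asin(-1/34) = -1.6854°
wrap1 = π − 2β = 183.3708°
wrap2 = π + 2β = 176.6292°
tangent length = C·cosβ = 33.9853
L = r1·wrap1 + r2·wrap2 + 2·C·cosβ = 2·3.2004 + 1·3.0828 + 2·33.9853 = 77.4542

L=77.454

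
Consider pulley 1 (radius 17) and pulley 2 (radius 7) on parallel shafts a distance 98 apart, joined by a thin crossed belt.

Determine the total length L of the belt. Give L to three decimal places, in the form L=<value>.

crossed belt: β = asin((r1+r2)/C) = asin(24/98) = 14.1758°
wrap1 = wrap2 = π + 2β = 208.3516°
tangent length = C·cosβ = 95.0158
L = (r1+r2)·wrap + 2·C·cosβ = 24·3.6364 + 2·95.0158 = 277.3057

L=277.306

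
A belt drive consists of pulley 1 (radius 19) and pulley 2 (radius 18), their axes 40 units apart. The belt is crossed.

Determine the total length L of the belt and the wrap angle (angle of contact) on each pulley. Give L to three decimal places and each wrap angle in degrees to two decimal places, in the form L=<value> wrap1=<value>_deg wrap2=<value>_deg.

L=234.033 wrap1=315.34_deg wrap2=315.34_deg

crossed belt: β = asin((r1+r2)/C) = asin(37/40) = 67.6684°
wrap1 = wrap2 = π + 2β = 315.3367°
tangent length = C·cosβ = 15.1987
L = (r1+r2)·wrap + 2·C·cosβ = 37·5.5037 + 2·15.1987 = 234.0329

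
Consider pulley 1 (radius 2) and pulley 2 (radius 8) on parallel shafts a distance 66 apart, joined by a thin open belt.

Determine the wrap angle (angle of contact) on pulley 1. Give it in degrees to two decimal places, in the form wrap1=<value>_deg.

open belt: β = asin((r2−r1)/C) = asin(6/66) = 5.2159°
wrap1 = π − 2β = 169.5682°
wrap2 = π + 2β = 190.4318°

wrap1=169.57_deg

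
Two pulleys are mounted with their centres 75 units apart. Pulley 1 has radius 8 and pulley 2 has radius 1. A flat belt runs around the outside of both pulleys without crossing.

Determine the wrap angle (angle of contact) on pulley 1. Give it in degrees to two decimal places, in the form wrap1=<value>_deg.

wrap1=190.71_deg

open belt: β = asin((r2−r1)/C) = asin(-7/75) = -5.3554°
wrap1 = π − 2β = 190.7108°
wrap2 = π + 2β = 169.2892°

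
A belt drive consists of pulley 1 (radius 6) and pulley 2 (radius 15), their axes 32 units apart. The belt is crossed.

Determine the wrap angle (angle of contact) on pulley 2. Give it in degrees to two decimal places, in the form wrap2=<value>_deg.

wrap2=262.03_deg

crossed belt: β = asin((r1+r2)/C) = asin(21/32) = 41.0145°
wrap1 = wrap2 = π + 2β = 262.0290°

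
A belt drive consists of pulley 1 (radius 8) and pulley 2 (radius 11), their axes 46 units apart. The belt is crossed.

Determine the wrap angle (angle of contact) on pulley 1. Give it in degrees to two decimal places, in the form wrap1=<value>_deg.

crossed belt: β = asin((r1+r2)/C) = asin(19/46) = 24.3962°
wrap1 = wrap2 = π + 2β = 228.7923°

wrap1=228.79_deg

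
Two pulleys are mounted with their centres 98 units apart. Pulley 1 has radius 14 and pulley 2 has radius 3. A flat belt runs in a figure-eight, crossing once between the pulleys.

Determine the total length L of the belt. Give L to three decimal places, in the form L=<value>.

L=252.364

crossed belt: β = asin((r1+r2)/C) = asin(17/98) = 9.9896°
wrap1 = wrap2 = π + 2β = 199.9792°
tangent length = C·cosβ = 96.5142
L = (r1+r2)·wrap + 2·C·cosβ = 17·3.4903 + 2·96.5142 = 252.3635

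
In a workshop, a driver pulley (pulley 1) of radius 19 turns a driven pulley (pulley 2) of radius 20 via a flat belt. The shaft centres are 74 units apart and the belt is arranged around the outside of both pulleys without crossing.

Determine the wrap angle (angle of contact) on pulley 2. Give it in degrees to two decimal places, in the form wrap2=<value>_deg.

wrap2=181.55_deg

open belt: β = asin((r2−r1)/C) = asin(1/74) = 0.7743°
wrap1 = π − 2β = 178.4514°
wrap2 = π + 2β = 181.5486°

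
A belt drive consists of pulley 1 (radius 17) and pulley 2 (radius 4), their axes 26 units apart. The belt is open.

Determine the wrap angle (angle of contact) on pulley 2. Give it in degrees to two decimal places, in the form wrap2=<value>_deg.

wrap2=120.00_deg

open belt: β = asin((r2−r1)/C) = asin(-13/26) = -30.0000°
wrap1 = π − 2β = 240.0000°
wrap2 = π + 2β = 120.0000°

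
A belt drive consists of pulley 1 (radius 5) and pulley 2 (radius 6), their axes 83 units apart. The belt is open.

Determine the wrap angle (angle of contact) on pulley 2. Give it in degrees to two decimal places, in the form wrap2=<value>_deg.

open belt: β = asin((r2−r1)/C) = asin(1/83) = 0.6903°
wrap1 = π − 2β = 178.6193°
wrap2 = π + 2β = 181.3807°

wrap2=181.38_deg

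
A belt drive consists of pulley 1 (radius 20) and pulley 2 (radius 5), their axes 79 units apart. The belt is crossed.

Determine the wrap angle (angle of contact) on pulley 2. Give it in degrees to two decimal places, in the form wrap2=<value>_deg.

crossed belt: β = asin((r1+r2)/C) = asin(25/79) = 18.4487°
wrap1 = wrap2 = π + 2β = 216.8974°

wrap2=216.90_deg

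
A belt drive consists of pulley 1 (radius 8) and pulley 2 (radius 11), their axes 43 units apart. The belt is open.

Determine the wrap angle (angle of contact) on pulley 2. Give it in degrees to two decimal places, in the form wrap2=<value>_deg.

open belt: β = asin((r2−r1)/C) = asin(3/43) = 4.0006°
wrap1 = π − 2β = 171.9987°
wrap2 = π + 2β = 188.0013°

wrap2=188.00_deg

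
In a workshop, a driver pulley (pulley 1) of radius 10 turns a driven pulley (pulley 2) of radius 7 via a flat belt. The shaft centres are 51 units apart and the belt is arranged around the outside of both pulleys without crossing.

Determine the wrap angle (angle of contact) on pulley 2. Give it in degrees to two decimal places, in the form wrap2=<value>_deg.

wrap2=173.26_deg

open belt: β = asin((r2−r1)/C) = asin(-3/51) = -3.3723°
wrap1 = π − 2β = 186.7446°
wrap2 = π + 2β = 173.2554°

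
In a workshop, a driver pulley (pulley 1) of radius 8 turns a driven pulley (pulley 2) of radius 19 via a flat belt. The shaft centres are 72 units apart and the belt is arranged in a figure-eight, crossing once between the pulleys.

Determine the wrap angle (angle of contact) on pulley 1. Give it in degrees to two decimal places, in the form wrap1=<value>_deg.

crossed belt: β = asin((r1+r2)/C) = asin(27/72) = 22.0243°
wrap1 = wrap2 = π + 2β = 224.0486°

wrap1=224.05_deg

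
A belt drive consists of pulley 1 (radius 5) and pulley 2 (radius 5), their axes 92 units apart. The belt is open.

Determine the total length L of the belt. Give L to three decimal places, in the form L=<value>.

open belt: β = asin((r2−r1)/C) = asin(0/92) = 0.0000°
wrap1 = π − 2β = 180.0000°
wrap2 = π + 2β = 180.0000°
tangent length = C·cosβ = 92.0000
L = r1·wrap1 + r2·wrap2 + 2·C·cosβ = 5·3.1416 + 5·3.1416 + 2·92.0000 = 215.4159

L=215.416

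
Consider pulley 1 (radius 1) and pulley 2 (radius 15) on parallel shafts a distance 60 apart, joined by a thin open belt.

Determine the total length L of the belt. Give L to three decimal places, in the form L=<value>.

L=173.547

open belt: β = asin((r2−r1)/C) = asin(14/60) = 13.4934°
wrap1 = π − 2β = 153.0132°
wrap2 = π + 2β = 206.9868°
tangent length = C·cosβ = 58.3438
L = r1·wrap1 + r2·wrap2 + 2·C·cosβ = 1·2.6706 + 15·3.6126 + 2·58.3438 = 173.5472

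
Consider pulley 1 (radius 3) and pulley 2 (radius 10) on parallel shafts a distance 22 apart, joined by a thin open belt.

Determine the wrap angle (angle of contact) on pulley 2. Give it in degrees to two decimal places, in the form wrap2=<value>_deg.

wrap2=217.11_deg

open belt: β = asin((r2−r1)/C) = asin(7/22) = 18.5530°
wrap1 = π − 2β = 142.8940°
wrap2 = π + 2β = 217.1060°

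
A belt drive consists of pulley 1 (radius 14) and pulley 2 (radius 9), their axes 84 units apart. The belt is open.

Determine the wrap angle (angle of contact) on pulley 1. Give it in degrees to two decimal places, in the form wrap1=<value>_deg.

wrap1=186.82_deg

open belt: β = asin((r2−r1)/C) = asin(-5/84) = -3.4125°
wrap1 = π − 2β = 186.8250°
wrap2 = π + 2β = 173.1750°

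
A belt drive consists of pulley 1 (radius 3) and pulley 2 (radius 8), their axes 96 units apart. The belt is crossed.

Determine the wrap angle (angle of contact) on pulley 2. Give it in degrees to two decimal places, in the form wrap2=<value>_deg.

wrap2=193.16_deg

crossed belt: β = asin((r1+r2)/C) = asin(11/96) = 6.5796°
wrap1 = wrap2 = π + 2β = 193.1592°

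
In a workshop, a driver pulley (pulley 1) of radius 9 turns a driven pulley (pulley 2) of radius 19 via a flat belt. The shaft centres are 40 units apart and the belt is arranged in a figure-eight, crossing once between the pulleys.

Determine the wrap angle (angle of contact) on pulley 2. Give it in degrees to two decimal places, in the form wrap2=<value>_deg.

crossed belt: β = asin((r1+r2)/C) = asin(28/40) = 44.4270°
wrap1 = wrap2 = π + 2β = 268.8540°

wrap2=268.85_deg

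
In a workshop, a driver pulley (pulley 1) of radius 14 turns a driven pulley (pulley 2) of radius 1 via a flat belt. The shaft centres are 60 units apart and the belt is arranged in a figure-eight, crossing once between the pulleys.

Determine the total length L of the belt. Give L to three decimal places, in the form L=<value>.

crossed belt: β = asin((r1+r2)/C) = asin(15/60) = 14.4775°
wrap1 = wrap2 = π + 2β = 208.9550°
tangent length = C·cosβ = 58.0948
L = (r1+r2)·wrap + 2·C·cosβ = 15·3.6470 + 2·58.0948 = 170.8938

L=170.894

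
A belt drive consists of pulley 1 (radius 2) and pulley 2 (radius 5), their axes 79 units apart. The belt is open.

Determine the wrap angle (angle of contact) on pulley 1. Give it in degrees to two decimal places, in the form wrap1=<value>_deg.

wrap1=175.65_deg

open belt: β = asin((r2−r1)/C) = asin(3/79) = 2.1763°
wrap1 = π − 2β = 175.6474°
wrap2 = π + 2β = 184.3526°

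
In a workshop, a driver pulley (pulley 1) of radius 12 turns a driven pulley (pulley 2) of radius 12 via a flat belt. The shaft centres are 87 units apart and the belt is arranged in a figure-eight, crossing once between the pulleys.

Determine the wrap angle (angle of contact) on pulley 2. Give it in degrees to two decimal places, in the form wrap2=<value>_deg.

crossed belt: β = asin((r1+r2)/C) = asin(24/87) = 16.0134°
wrap1 = wrap2 = π + 2β = 212.0268°

wrap2=212.03_deg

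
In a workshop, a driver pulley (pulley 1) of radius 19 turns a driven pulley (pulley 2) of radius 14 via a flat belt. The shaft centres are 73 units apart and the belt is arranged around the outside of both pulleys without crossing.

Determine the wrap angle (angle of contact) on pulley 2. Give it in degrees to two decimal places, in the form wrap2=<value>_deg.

open belt: β = asin((r2−r1)/C) = asin(-5/73) = -3.9274°
wrap1 = π − 2β = 187.8549°
wrap2 = π + 2β = 172.1451°

wrap2=172.15_deg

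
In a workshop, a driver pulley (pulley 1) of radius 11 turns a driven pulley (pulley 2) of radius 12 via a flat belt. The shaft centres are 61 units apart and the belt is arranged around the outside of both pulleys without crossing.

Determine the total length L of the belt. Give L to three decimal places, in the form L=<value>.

L=194.273

open belt: β = asin((r2−r1)/C) = asin(1/61) = 0.9393°
wrap1 = π − 2β = 178.1214°
wrap2 = π + 2β = 181.8786°
tangent length = C·cosβ = 60.9918
L = r1·wrap1 + r2·wrap2 + 2·C·cosβ = 11·3.1088 + 12·3.1744 + 2·60.9918 = 194.2730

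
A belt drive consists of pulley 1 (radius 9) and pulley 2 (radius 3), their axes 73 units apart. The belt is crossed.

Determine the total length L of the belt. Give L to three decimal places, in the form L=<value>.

crossed belt: β = asin((r1+r2)/C) = asin(12/73) = 9.4614°
wrap1 = wrap2 = π + 2β = 198.9229°
tangent length = C·cosβ = 72.0069
L = (r1+r2)·wrap + 2·C·cosβ = 12·3.4719 + 2·72.0069 = 185.6762

L=185.676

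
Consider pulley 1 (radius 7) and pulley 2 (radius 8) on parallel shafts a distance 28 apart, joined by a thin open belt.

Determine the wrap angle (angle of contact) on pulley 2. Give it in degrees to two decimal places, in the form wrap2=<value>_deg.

wrap2=184.09_deg

open belt: β = asin((r2−r1)/C) = asin(1/28) = 2.0467°
wrap1 = π − 2β = 175.9066°
wrap2 = π + 2β = 184.0934°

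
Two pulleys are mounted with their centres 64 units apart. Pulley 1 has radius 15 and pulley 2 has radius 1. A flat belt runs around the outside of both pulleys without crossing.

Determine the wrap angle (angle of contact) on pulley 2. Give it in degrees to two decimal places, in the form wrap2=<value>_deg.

open belt: β = asin((r2−r1)/C) = asin(-14/64) = -12.6356°
wrap1 = π − 2β = 205.2713°
wrap2 = π + 2β = 154.7287°

wrap2=154.73_deg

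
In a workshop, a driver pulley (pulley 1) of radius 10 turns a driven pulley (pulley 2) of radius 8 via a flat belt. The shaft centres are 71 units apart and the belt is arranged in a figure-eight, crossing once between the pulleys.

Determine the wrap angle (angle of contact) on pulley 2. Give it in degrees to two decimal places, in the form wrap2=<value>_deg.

wrap2=209.37_deg

crossed belt: β = asin((r1+r2)/C) = asin(18/71) = 14.6860°
wrap1 = wrap2 = π + 2β = 209.3719°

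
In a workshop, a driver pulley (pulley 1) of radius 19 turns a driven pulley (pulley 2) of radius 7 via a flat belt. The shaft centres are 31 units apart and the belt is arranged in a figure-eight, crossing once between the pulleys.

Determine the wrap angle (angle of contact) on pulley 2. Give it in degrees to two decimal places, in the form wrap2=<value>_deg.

wrap2=294.01_deg

crossed belt: β = asin((r1+r2)/C) = asin(26/31) = 57.0041°
wrap1 = wrap2 = π + 2β = 294.0082°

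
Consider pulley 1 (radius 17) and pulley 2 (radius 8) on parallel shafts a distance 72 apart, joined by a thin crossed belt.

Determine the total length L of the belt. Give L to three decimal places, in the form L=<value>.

L=231.311

crossed belt: β = asin((r1+r2)/C) = asin(25/72) = 20.3175°
wrap1 = wrap2 = π + 2β = 220.6350°
tangent length = C·cosβ = 67.5204
L = (r1+r2)·wrap + 2·C·cosβ = 25·3.8508 + 2·67.5204 = 231.3109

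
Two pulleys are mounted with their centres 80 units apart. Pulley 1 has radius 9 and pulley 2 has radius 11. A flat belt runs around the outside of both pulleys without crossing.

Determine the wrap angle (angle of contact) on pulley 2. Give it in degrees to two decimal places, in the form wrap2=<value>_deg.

open belt: β = asin((r2−r1)/C) = asin(2/80) = 1.4325°
wrap1 = π − 2β = 177.1349°
wrap2 = π + 2β = 182.8651°

wrap2=182.87_deg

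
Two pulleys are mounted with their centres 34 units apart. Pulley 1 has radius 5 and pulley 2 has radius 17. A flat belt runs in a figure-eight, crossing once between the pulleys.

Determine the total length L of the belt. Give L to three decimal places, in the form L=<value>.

L=151.925

crossed belt: β = asin((r1+r2)/C) = asin(22/34) = 40.3202°
wrap1 = wrap2 = π + 2β = 260.6404°
tangent length = C·cosβ = 25.9230
L = (r1+r2)·wrap + 2·C·cosβ = 22·4.5490 + 2·25.9230 = 151.9247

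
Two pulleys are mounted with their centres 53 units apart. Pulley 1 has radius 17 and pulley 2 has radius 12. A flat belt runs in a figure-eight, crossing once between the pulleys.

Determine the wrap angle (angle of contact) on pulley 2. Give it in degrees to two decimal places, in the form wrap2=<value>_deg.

wrap2=246.35_deg

crossed belt: β = asin((r1+r2)/C) = asin(29/53) = 33.1731°
wrap1 = wrap2 = π + 2β = 246.3461°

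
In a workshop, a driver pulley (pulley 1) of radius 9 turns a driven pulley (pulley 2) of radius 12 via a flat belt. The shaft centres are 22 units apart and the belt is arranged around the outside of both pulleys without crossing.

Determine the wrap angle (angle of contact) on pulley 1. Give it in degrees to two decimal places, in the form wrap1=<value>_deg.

open belt: β = asin((r2−r1)/C) = asin(3/22) = 7.8375°
wrap1 = π − 2β = 164.3250°
wrap2 = π + 2β = 195.6750°

wrap1=164.33_deg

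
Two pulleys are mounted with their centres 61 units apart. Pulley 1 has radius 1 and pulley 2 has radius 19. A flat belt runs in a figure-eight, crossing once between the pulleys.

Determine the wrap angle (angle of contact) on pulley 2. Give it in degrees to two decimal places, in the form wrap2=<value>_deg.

wrap2=218.28_deg

crossed belt: β = asin((r1+r2)/C) = asin(20/61) = 19.1395°
wrap1 = wrap2 = π + 2β = 218.2789°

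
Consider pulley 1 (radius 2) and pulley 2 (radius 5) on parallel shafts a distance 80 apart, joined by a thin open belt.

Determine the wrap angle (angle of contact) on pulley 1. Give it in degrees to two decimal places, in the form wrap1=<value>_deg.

wrap1=175.70_deg

open belt: β = asin((r2−r1)/C) = asin(3/80) = 2.1491°
wrap1 = π − 2β = 175.7018°
wrap2 = π + 2β = 184.2982°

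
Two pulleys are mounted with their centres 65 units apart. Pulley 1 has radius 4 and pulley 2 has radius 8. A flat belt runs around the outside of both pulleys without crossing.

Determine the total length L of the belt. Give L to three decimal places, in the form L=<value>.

open belt: β = asin((r2−r1)/C) = asin(4/65) = 3.5281°
wrap1 = π − 2β = 172.9438°
wrap2 = π + 2β = 187.0562°
tangent length = C·cosβ = 64.8768
L = r1·wrap1 + r2·wrap2 + 2·C·cosβ = 4·3.0184 + 8·3.2647 + 2·64.8768 = 167.9453

L=167.945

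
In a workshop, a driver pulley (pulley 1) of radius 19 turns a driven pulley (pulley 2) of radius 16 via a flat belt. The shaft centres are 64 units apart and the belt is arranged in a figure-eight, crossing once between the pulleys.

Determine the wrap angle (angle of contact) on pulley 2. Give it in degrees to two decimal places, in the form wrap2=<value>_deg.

wrap2=246.31_deg

crossed belt: β = asin((r1+r2)/C) = asin(35/64) = 33.1529°
wrap1 = wrap2 = π + 2β = 246.3058°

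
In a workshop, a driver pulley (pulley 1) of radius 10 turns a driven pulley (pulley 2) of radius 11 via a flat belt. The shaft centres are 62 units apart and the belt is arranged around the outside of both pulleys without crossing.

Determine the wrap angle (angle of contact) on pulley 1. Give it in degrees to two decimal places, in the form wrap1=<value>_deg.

wrap1=178.15_deg

open belt: β = asin((r2−r1)/C) = asin(1/62) = 0.9242°
wrap1 = π − 2β = 178.1517°
wrap2 = π + 2β = 181.8483°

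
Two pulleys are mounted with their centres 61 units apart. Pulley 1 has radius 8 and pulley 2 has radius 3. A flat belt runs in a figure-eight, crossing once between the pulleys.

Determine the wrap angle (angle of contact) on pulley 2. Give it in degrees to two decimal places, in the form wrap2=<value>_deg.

wrap2=200.78_deg

crossed belt: β = asin((r1+r2)/C) = asin(11/61) = 10.3889°
wrap1 = wrap2 = π + 2β = 200.7777°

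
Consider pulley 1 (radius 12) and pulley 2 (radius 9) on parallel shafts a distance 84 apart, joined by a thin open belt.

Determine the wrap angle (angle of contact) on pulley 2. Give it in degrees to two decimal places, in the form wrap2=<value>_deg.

wrap2=175.91_deg

open belt: β = asin((r2−r1)/C) = asin(-3/84) = -2.0467°
wrap1 = π − 2β = 184.0934°
wrap2 = π + 2β = 175.9066°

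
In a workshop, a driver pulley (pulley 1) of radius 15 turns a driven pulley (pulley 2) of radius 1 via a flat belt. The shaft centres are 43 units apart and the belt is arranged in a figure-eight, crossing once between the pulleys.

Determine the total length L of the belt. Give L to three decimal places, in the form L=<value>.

L=142.291

crossed belt: β = asin((r1+r2)/C) = asin(16/43) = 21.8448°
wrap1 = wrap2 = π + 2β = 223.6895°
tangent length = C·cosβ = 39.9124
L = (r1+r2)·wrap + 2·C·cosβ = 16·3.9041 + 2·39.9124 = 142.2907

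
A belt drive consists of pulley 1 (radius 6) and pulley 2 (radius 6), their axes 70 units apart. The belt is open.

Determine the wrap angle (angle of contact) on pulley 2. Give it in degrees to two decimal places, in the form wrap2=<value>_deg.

wrap2=180.00_deg

open belt: β = asin((r2−r1)/C) = asin(0/70) = 0.0000°
wrap1 = π − 2β = 180.0000°
wrap2 = π + 2β = 180.0000°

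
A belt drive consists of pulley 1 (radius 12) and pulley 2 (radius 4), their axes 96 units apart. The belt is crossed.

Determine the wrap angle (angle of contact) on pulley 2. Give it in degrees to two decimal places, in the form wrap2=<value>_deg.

crossed belt: β = asin((r1+r2)/C) = asin(16/96) = 9.5941°
wrap1 = wrap2 = π + 2β = 199.1881°

wrap2=199.19_deg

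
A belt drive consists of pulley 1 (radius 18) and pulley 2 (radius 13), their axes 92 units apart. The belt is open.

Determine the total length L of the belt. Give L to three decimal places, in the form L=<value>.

open belt: β = asin((r2−r1)/C) = asin(-5/92) = -3.1154°
wrap1 = π − 2β = 186.2309°
wrap2 = π + 2β = 173.7691°
tangent length = C·cosβ = 91.8640
L = r1·wrap1 + r2·wrap2 + 2·C·cosβ = 18·3.2503 + 13·3.0328 + 2·91.8640 = 281.6612

L=281.661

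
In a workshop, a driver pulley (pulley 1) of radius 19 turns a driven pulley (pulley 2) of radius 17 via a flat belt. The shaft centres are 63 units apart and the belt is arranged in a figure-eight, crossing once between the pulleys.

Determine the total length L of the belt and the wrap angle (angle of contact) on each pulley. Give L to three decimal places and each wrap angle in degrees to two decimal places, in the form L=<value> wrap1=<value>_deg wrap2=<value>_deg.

L=260.293 wrap1=249.70_deg wrap2=249.70_deg

crossed belt: β = asin((r1+r2)/C) = asin(36/63) = 34.8499°
wrap1 = wrap2 = π + 2β = 249.6998°
tangent length = C·cosβ = 51.7011
L = (r1+r2)·wrap + 2·C·cosβ = 36·4.3581 + 2·51.7011 = 260.2931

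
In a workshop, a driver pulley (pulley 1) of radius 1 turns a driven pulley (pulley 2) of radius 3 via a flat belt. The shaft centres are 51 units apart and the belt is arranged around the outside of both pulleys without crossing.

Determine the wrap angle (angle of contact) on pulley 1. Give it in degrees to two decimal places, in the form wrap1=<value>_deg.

wrap1=175.51_deg

open belt: β = asin((r2−r1)/C) = asin(2/51) = 2.2475°
wrap1 = π − 2β = 175.5051°
wrap2 = π + 2β = 184.4949°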